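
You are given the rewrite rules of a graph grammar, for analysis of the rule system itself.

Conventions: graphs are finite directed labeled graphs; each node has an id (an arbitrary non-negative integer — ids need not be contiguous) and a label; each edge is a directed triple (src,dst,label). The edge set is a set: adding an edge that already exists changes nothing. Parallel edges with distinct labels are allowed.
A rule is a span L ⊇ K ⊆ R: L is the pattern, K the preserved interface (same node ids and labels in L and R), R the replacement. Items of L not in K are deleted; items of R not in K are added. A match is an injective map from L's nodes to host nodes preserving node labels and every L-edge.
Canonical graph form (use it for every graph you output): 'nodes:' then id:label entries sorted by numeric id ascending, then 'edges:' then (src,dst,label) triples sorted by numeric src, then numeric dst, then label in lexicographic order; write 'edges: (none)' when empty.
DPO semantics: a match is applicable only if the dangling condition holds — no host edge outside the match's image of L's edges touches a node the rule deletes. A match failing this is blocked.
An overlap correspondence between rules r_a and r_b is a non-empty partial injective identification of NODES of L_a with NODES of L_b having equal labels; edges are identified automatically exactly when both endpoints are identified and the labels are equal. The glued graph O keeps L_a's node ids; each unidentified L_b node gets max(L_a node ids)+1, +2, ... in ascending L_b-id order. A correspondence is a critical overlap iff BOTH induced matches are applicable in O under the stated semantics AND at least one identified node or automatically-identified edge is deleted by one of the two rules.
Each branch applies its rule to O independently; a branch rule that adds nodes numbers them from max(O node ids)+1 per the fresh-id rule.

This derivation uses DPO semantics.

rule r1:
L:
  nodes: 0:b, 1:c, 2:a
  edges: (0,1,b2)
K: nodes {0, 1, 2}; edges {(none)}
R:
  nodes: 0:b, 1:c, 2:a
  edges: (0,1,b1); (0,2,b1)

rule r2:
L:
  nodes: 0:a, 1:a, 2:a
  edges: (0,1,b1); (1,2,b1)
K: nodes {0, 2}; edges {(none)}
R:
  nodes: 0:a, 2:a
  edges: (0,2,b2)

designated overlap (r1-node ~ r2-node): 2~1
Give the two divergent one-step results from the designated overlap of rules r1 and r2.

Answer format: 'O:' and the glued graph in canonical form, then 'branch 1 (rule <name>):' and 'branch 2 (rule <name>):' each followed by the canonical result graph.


O:
nodes: 0:b, 1:c, 2:a, 3:a, 4:a
edges: (0,1,b2); (2,4,b1); (3,2,b1)
branch 1 (rule r1):
nodes: 0:b, 1:c, 2:a, 3:a, 4:a
edges: (0,1,b1); (0,2,b1); (2,4,b1); (3,2,b1)
branch 2 (rule r2):
nodes: 0:b, 1:c, 3:a, 4:a
edges: (0,1,b2); (3,4,b2)


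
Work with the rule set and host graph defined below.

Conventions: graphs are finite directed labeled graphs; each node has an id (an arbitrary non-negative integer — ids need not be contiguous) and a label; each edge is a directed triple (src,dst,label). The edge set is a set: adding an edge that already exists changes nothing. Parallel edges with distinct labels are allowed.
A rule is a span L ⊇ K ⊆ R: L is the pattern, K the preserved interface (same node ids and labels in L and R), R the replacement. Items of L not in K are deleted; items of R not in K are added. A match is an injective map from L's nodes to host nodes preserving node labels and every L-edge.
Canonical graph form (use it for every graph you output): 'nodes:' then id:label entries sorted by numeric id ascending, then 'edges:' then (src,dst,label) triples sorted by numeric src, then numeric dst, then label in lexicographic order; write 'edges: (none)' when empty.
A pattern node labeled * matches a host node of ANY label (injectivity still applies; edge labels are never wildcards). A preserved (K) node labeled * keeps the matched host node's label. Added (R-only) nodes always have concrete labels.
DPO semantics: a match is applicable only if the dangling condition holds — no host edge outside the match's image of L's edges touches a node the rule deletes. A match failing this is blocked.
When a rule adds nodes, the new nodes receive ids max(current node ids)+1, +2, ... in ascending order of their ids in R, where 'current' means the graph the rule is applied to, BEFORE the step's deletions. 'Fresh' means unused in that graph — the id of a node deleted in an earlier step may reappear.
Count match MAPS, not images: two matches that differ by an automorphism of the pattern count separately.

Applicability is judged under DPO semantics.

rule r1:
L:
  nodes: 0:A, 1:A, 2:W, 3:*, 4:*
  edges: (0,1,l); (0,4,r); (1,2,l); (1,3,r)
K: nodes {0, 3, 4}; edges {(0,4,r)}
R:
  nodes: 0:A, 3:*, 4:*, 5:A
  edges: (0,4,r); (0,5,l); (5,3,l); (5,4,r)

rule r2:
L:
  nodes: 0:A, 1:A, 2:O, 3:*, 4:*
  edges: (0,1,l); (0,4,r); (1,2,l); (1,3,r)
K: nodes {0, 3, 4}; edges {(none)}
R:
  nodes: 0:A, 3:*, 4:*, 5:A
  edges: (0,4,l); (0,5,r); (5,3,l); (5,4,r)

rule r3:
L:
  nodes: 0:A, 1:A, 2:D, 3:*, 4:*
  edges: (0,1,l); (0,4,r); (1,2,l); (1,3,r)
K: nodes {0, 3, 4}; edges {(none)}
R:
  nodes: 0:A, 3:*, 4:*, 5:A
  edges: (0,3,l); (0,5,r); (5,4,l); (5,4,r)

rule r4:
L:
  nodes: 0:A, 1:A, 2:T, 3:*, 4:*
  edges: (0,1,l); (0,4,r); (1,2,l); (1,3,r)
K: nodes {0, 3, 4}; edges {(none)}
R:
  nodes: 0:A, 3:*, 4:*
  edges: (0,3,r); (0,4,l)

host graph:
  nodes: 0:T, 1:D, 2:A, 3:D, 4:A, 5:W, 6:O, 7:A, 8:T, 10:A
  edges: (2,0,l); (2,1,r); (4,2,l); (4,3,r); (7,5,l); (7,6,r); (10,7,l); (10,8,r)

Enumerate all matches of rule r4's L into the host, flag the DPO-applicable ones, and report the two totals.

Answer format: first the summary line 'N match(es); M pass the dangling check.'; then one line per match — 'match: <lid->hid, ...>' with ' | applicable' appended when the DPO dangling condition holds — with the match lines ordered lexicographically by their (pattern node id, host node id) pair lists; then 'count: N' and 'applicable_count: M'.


1 match(es); 1 pass the dangling check.
match: 0->4, 1->2, 2->0, 3->1, 4->3 | applicable
count: 1
applicable_count: 1


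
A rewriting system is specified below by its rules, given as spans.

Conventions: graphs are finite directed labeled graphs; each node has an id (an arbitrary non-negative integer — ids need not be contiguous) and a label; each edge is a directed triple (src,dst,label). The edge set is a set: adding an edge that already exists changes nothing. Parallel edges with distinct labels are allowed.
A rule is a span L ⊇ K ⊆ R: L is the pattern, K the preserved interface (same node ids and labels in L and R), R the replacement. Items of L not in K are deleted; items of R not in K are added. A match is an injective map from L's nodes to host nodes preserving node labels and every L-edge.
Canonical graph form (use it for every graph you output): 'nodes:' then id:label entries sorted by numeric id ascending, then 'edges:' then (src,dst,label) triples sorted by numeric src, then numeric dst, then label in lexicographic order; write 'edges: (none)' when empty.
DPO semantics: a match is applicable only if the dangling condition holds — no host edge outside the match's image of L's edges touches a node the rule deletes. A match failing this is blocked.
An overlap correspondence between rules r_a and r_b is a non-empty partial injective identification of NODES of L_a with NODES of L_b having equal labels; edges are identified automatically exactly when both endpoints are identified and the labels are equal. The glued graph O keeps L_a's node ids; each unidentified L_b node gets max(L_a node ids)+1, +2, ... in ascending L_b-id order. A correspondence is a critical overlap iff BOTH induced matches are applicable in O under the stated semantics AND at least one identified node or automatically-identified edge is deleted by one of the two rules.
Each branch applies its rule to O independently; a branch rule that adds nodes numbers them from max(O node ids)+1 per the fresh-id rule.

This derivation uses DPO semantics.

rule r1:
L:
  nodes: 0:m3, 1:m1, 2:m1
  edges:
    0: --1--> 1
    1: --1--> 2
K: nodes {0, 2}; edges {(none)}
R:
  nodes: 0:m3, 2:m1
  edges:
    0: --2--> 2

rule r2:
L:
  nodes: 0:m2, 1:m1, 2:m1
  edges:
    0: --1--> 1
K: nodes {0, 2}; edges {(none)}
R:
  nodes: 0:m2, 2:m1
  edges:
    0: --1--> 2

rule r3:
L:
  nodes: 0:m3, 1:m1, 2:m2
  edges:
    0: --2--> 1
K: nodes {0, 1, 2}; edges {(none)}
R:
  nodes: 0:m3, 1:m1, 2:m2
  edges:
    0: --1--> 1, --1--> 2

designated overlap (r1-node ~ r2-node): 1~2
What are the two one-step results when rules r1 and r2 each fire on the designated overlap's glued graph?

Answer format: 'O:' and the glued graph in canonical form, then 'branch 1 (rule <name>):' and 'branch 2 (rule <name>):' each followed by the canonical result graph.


O:
nodes: 0:m3, 1:m1, 2:m1, 3:m2, 4:m1
edges: (0,1,1); (1,2,1); (3,4,1)
branch 1 (rule r1):
nodes: 0:m3, 2:m1, 3:m2, 4:m1
edges: (0,2,2); (3,4,1)
branch 2 (rule r2):
nodes: 0:m3, 1:m1, 2:m1, 3:m2
edges: (0,1,1); (1,2,1); (3,1,1)


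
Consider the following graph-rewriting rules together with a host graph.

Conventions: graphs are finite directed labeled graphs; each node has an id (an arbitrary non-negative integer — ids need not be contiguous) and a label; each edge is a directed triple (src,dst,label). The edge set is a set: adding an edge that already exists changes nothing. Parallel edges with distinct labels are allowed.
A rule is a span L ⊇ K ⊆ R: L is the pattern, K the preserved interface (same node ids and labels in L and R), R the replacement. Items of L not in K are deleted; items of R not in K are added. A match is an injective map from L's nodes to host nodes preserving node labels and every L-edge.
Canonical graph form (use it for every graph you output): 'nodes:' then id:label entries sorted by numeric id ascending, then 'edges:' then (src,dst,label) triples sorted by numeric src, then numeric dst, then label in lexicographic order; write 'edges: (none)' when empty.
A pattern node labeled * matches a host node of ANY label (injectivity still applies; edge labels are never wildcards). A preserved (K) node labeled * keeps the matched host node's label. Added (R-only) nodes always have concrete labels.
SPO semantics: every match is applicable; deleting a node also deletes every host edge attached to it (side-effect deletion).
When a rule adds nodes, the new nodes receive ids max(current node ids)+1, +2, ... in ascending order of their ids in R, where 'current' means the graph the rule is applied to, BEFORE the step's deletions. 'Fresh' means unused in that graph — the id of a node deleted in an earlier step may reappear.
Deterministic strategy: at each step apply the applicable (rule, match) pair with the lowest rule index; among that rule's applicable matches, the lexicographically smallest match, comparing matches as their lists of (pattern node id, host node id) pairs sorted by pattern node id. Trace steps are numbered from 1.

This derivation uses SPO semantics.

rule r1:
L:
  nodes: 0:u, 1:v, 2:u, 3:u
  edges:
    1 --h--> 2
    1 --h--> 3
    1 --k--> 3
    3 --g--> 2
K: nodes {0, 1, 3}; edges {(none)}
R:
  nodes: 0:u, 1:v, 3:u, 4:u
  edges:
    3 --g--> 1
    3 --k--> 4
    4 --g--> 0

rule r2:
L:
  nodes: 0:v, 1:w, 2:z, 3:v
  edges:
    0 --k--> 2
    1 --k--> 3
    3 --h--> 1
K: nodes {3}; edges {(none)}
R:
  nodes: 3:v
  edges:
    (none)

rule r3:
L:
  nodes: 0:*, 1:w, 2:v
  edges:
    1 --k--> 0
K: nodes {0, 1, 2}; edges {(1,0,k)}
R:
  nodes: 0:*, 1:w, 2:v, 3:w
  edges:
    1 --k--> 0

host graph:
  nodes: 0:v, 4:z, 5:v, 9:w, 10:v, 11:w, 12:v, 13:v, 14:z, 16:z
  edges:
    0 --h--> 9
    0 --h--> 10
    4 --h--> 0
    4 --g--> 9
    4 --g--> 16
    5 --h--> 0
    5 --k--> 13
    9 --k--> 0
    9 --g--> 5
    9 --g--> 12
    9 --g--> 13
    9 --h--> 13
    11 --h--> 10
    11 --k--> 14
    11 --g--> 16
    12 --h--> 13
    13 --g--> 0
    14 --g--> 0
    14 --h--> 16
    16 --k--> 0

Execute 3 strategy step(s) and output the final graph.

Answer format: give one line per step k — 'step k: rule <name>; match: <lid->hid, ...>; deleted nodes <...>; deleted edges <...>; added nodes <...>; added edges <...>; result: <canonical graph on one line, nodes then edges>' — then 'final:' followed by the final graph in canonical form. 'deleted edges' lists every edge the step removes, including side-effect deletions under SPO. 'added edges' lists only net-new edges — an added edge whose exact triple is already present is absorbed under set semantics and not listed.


step 1: rule r3; match: 0->0, 1->9, 2->5; deleted nodes (none); deleted edges (none); added nodes 17; added edges (none); result: nodes: 0:v, 4:z, 5:v, 9:w, 10:v, 11:w, 12:v, 13:v, 14:z, 16:z, 17:w edges: (0,9,h); (0,10,h); (4,0,h); (4,9,g); (4,16,g); (5,0,h); (5,13,k); (9,0,k); (9,5,g); (9,12,g); (9,13,g); (9,13,h); (11,10,h); (11,14,k); (11,16,g); (12,13,h); (13,0,g); (14,0,g); (14,16,h); (16,0,k)
step 2: rule r3; match: 0->0, 1->9, 2->5; deleted nodes (none); deleted edges (none); added nodes 18; added edges (none); result: nodes: 0:v, 4:z, 5:v, 9:w, 10:v, 11:w, 12:v, 13:v, 14:z, 16:z, 17:w, 18:w edges: (0,9,h); (0,10,h); (4,0,h); (4,9,g); (4,16,g); (5,0,h); (5,13,k); (9,0,k); (9,5,g); (9,12,g); (9,13,g); (9,13,h); (11,10,h); (11,14,k); (11,16,g); (12,13,h); (13,0,g); (14,0,g); (14,16,h); (16,0,k)
step 3: rule r3; match: 0->0, 1->9, 2->5; deleted nodes (none); deleted edges (none); added nodes 19; added edges (none); result: nodes: 0:v, 4:z, 5:v, 9:w, 10:v, 11:w, 12:v, 13:v, 14:z, 16:z, 17:w, 18:w, 19:w edges: (0,9,h); (0,10,h); (4,0,h); (4,9,g); (4,16,g); (5,0,h); (5,13,k); (9,0,k); (9,5,g); (9,12,g); (9,13,g); (9,13,h); (11,10,h); (11,14,k); (11,16,g); (12,13,h); (13,0,g); (14,0,g); (14,16,h); (16,0,k)
final:
nodes: 0:v, 4:z, 5:v, 9:w, 10:v, 11:w, 12:v, 13:v, 14:z, 16:z, 17:w, 18:w, 19:w
edges: (0,9,h); (0,10,h); (4,0,h); (4,9,g); (4,16,g); (5,0,h); (5,13,k); (9,0,k); (9,5,g); (9,12,g); (9,13,g); (9,13,h); (11,10,h); (11,14,k); (11,16,g); (12,13,h); (13,0,g); (14,0,g); (14,16,h); (16,0,k)


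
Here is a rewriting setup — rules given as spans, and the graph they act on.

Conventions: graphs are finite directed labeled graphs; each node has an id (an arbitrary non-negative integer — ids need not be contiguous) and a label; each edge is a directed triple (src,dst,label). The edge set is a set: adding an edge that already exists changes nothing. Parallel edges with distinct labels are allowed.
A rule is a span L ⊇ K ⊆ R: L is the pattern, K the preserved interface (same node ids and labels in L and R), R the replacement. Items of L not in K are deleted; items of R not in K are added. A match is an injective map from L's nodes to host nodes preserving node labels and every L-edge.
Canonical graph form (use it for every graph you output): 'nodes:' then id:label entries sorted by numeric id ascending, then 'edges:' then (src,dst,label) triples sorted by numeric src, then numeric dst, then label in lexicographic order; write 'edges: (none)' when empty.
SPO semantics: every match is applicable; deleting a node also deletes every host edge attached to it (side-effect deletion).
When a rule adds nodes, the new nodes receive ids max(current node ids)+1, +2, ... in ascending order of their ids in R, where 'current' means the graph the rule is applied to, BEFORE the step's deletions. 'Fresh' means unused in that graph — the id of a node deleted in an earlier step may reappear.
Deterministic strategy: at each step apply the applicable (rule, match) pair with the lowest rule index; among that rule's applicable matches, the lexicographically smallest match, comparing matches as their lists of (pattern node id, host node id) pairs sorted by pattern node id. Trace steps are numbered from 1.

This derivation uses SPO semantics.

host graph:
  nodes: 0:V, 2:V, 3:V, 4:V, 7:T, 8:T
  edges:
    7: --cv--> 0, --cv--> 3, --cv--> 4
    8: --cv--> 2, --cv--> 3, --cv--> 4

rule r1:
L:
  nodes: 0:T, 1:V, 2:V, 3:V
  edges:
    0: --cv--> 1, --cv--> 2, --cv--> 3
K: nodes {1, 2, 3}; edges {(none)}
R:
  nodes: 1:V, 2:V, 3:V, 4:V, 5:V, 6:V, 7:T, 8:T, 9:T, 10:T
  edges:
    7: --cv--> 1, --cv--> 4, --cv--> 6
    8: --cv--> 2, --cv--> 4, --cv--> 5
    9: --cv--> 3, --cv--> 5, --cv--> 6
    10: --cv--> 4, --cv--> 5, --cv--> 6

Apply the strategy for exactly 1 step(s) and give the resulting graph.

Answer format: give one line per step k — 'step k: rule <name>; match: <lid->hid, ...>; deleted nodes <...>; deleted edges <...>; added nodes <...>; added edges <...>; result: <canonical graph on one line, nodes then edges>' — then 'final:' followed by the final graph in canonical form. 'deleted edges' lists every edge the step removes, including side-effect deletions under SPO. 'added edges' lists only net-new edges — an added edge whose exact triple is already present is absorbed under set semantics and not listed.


step 1: rule r1; match: 0->7, 1->0, 2->3, 3->4; deleted nodes 7; deleted edges (7,0,cv); (7,3,cv); (7,4,cv); added nodes 9, 10, 11, 12, 13, 14, 15; added edges (12,0,cv); (12,9,cv); (12,11,cv); (13,3,cv); (13,9,cv); (13,10,cv); (14,4,cv); (14,10,cv); (14,11,cv); (15,9,cv); (15,10,cv); (15,11,cv); result: nodes: 0:V, 2:V, 3:V, 4:V, 8:T, 9:V, 10:V, 11:V, 12:T, 13:T, 14:T, 15:T edges: (8,2,cv); (8,3,cv); (8,4,cv); (12,0,cv); (12,9,cv); (12,11,cv); (13,3,cv); (13,9,cv); (13,10,cv); (14,4,cv); (14,10,cv); (14,11,cv); (15,9,cv); (15,10,cv); (15,11,cv)
final:
nodes: 0:V, 2:V, 3:V, 4:V, 8:T, 9:V, 10:V, 11:V, 12:T, 13:T, 14:T, 15:T
edges: (8,2,cv); (8,3,cv); (8,4,cv); (12,0,cv); (12,9,cv); (12,11,cv); (13,3,cv); (13,9,cv); (13,10,cv); (14,4,cv); (14,10,cv); (14,11,cv); (15,9,cv); (15,10,cv); (15,11,cv)


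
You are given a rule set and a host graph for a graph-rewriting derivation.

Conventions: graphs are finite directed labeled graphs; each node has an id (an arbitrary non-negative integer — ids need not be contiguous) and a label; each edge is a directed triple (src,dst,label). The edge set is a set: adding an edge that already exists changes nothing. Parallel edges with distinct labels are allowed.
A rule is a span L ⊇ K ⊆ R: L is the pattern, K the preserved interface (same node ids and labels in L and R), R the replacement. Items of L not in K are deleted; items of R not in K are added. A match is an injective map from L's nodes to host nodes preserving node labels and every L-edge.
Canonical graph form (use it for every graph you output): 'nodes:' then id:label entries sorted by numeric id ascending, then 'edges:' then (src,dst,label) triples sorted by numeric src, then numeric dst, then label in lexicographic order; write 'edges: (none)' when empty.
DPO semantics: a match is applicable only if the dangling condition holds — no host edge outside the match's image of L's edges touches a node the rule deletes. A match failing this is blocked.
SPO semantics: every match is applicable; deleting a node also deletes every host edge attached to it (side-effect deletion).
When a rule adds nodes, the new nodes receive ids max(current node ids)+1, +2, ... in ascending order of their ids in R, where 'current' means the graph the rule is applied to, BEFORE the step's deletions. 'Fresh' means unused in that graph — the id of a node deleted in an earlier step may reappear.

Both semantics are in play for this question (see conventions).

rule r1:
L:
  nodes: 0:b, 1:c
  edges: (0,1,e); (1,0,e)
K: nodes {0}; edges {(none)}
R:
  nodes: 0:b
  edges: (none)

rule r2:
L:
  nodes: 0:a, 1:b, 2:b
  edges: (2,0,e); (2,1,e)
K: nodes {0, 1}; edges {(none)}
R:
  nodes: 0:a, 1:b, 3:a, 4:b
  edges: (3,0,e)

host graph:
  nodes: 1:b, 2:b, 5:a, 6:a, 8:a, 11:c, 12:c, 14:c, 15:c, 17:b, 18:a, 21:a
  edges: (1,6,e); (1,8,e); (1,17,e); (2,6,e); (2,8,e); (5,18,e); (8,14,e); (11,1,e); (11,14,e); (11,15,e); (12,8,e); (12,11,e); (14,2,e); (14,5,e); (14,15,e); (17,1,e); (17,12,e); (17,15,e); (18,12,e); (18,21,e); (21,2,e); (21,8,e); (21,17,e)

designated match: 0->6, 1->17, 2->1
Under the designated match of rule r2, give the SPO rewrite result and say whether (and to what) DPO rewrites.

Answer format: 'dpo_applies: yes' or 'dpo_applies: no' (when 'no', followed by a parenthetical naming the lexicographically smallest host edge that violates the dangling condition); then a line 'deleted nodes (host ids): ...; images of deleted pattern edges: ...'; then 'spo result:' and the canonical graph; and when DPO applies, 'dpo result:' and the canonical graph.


dpo_applies: no
(the rule deletes node 1, which keeps host edge (1,8,e) outside the match image — the dangling condition fails, DPO blocks; SPO proceeds and side-deletes such edges)
deleted nodes (host ids): 1; images of deleted pattern edges: (1,6,e); (1,17,e)
spo result:
nodes: 2:b, 5:a, 6:a, 8:a, 11:c, 12:c, 14:c, 15:c, 17:b, 18:a, 21:a, 22:a, 23:b
edges: (2,6,e); (2,8,e); (5,18,e); (8,14,e); (11,14,e); (11,15,e); (12,8,e); (12,11,e); (14,2,e); (14,5,e); (14,15,e); (17,12,e); (17,15,e); (18,12,e); (18,21,e); (21,2,e); (21,8,e); (21,17,e); (22,6,e)


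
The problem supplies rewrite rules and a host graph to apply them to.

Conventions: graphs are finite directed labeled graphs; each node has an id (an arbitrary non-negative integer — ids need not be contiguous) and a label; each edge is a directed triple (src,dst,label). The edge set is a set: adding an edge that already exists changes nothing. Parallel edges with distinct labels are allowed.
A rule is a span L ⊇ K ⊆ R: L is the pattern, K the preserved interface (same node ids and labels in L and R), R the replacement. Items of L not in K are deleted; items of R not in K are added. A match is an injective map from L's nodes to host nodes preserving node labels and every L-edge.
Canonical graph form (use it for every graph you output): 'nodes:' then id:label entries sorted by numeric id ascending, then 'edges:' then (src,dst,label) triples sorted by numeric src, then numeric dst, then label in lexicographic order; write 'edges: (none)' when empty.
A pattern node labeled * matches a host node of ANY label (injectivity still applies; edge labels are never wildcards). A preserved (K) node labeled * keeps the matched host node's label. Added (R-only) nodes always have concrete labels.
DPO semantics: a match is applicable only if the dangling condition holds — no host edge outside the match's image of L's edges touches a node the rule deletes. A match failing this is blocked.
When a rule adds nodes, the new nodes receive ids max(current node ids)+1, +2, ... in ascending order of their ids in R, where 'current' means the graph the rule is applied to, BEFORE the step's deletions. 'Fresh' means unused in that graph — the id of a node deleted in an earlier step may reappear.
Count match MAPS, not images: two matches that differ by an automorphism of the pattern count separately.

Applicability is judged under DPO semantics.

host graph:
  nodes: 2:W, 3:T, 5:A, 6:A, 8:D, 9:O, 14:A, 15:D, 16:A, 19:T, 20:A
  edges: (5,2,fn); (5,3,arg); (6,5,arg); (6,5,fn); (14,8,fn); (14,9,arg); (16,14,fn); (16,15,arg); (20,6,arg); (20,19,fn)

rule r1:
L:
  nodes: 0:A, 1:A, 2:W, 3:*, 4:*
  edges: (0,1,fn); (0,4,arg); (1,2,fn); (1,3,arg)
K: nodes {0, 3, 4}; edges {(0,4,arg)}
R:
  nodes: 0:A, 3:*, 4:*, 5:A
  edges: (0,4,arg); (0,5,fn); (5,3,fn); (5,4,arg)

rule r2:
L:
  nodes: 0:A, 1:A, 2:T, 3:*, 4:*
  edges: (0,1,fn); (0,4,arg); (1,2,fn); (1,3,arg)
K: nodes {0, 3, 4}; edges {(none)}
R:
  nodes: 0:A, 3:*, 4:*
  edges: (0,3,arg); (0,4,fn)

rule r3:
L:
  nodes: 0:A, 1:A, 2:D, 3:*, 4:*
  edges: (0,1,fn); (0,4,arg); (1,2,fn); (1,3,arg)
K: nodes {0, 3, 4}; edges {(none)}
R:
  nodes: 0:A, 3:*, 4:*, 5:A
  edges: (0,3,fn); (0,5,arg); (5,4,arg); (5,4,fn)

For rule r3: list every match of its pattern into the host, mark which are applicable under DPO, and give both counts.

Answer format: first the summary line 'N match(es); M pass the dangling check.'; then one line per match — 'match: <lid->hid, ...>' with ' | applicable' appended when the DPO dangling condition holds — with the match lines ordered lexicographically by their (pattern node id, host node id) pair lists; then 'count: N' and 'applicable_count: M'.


1 match(es); 1 pass the dangling check.
match: 0->16, 1->14, 2->8, 3->9, 4->15 | applicable
count: 1
applicable_count: 1


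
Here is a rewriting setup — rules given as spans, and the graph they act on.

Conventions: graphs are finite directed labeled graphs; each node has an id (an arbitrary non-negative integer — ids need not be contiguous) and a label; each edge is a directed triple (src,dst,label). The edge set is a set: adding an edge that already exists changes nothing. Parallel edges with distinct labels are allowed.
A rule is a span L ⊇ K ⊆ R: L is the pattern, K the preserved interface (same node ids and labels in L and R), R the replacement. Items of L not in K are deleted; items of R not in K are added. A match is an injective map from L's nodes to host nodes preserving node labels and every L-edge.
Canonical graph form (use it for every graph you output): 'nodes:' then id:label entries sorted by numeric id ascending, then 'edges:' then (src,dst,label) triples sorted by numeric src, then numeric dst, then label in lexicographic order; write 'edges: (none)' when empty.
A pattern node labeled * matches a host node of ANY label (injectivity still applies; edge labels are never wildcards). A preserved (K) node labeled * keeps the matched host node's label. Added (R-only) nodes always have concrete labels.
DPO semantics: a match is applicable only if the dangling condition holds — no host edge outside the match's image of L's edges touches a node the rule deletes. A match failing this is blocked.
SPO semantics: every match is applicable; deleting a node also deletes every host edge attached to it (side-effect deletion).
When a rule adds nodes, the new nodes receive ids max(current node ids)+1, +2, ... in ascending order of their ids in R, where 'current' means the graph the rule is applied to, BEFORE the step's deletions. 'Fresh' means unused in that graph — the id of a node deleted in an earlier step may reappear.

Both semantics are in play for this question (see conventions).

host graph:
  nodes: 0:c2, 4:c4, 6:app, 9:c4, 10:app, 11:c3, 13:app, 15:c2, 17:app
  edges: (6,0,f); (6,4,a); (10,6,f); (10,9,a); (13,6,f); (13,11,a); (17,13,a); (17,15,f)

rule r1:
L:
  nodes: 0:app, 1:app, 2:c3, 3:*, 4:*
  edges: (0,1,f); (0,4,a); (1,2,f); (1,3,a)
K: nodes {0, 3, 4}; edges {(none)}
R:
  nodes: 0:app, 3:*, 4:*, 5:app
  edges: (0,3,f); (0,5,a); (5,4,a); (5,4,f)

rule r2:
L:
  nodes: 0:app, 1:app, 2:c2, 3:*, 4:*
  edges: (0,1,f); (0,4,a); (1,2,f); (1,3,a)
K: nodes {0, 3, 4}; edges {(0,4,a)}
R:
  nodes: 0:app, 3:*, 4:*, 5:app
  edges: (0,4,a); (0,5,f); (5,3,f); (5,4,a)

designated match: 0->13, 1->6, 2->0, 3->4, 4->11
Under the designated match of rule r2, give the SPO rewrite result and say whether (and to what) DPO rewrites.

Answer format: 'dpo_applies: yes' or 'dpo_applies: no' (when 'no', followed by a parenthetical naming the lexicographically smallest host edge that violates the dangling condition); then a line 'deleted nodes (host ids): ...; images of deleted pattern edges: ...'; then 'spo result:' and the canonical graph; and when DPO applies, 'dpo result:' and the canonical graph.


dpo_applies: no
(the rule deletes node 6, which keeps host edge (10,6,f) outside the match image — the dangling condition fails, DPO blocks; SPO proceeds and side-deletes such edges)
deleted nodes (host ids): 0, 6; images of deleted pattern edges: (6,0,f); (6,4,a); (13,6,f)
spo result:
nodes: 4:c4, 9:c4, 10:app, 11:c3, 13:app, 15:c2, 17:app, 18:app
edges: (10,9,a); (13,11,a); (13,18,f); (17,13,a); (17,15,f); (18,4,f); (18,11,a)


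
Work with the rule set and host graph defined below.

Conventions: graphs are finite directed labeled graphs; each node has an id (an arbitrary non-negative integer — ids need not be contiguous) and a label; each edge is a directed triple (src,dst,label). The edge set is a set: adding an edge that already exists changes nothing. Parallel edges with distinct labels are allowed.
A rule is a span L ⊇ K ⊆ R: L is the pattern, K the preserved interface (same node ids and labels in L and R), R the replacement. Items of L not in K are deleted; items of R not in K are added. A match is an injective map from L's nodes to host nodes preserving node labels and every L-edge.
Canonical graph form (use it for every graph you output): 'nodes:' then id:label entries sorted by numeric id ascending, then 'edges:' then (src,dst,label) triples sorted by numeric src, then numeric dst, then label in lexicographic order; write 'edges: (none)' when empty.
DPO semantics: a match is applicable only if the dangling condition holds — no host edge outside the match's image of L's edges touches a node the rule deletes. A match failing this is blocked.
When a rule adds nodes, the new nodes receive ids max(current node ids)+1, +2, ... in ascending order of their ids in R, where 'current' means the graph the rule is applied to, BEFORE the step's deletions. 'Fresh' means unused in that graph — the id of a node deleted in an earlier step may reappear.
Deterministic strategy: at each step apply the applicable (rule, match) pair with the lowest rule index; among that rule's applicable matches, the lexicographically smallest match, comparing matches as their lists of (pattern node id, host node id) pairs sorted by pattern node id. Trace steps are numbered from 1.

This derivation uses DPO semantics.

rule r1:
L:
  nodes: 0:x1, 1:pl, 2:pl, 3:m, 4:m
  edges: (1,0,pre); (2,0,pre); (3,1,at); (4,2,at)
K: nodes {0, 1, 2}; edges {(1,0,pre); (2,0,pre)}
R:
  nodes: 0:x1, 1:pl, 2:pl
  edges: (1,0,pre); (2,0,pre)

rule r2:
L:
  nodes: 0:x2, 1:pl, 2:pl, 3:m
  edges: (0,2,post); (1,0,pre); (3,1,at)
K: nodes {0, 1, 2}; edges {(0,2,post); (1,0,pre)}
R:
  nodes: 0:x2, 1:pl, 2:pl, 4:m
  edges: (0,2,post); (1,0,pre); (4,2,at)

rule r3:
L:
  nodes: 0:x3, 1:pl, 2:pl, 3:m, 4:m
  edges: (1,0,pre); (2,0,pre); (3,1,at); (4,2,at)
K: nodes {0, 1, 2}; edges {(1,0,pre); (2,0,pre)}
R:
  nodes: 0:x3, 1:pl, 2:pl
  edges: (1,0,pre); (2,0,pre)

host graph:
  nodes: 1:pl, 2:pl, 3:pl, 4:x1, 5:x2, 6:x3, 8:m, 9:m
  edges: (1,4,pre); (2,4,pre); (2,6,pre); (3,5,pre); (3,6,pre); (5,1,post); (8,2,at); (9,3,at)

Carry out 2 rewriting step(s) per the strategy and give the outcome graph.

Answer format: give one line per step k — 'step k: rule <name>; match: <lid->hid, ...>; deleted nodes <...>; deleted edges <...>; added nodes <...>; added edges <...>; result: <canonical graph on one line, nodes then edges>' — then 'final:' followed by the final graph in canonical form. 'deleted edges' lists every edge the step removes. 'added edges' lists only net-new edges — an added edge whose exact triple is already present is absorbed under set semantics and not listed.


step 1: rule r2; match: 0->5, 1->3, 2->1, 3->9; deleted nodes 9; deleted edges (9,3,at); added nodes 10; added edges (10,1,at); result: nodes: 1:pl, 2:pl, 3:pl, 4:x1, 5:x2, 6:x3, 8:m, 10:m edges: (1,4,pre); (2,4,pre); (2,6,pre); (3,5,pre); (3,6,pre); (5,1,post); (8,2,at); (10,1,at)
step 2: rule r1; match: 0->4, 1->1, 2->2, 3->10, 4->8; deleted nodes 8, 10; deleted edges (8,2,at); (10,1,at); added nodes (none); added edges (none); result: nodes: 1:pl, 2:pl, 3:pl, 4:x1, 5:x2, 6:x3 edges: (1,4,pre); (2,4,pre); (2,6,pre); (3,5,pre); (3,6,pre); (5,1,post)
final:
nodes: 1:pl, 2:pl, 3:pl, 4:x1, 5:x2, 6:x3
edges: (1,4,pre); (2,4,pre); (2,6,pre); (3,5,pre); (3,6,pre); (5,1,post)


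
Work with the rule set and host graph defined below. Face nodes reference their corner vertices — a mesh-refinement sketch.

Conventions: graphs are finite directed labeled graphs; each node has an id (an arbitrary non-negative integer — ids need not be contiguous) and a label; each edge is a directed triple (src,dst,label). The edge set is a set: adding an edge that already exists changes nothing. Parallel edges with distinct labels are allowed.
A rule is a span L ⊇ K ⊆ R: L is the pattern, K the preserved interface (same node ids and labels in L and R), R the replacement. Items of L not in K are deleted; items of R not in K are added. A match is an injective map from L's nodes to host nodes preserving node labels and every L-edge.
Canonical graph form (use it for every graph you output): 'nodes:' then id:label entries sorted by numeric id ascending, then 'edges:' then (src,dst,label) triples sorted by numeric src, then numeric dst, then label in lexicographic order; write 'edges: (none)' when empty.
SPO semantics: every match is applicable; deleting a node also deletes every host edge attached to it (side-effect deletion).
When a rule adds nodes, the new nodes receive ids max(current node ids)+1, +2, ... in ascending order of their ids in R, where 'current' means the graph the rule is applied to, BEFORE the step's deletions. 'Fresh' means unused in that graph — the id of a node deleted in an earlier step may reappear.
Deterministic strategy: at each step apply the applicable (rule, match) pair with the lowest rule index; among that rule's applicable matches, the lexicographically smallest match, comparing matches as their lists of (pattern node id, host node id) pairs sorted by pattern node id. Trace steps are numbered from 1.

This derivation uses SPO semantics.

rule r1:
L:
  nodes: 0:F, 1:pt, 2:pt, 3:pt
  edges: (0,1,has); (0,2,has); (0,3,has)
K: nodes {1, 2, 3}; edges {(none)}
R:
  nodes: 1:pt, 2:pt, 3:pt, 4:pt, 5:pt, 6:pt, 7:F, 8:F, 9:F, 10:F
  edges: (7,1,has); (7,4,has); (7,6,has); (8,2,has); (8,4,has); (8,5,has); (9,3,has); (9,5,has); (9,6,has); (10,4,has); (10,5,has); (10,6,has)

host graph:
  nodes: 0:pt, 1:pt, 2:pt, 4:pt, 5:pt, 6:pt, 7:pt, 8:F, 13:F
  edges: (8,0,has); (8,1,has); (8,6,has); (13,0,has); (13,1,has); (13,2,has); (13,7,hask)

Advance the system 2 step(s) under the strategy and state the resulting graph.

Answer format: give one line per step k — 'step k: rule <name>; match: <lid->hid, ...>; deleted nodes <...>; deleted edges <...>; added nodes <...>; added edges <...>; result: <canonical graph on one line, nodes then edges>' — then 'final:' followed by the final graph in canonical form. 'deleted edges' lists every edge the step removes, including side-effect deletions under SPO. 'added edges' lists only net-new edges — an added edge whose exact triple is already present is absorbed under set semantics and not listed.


step 1: rule r1; match: 0->8, 1->0, 2->1, 3->6; deleted nodes 8; deleted edges (8,0,has); (8,1,has); (8,6,has); added nodes 14, 15, 16, 17, 18, 19, 20; added edges (17,0,has); (17,14,has); (17,16,has); (18,1,has); (18,14,has); (18,15,has); (19,6,has); (19,15,has); (19,16,has); (20,14,has); (20,15,has); (20,16,has); result: nodes: 0:pt, 1:pt, 2:pt, 4:pt, 5:pt, 6:pt, 7:pt, 13:F, 14:pt, 15:pt, 16:pt, 17:F, 18:F, 19:F, 20:F edges: (13,0,has); (13,1,has); (13,2,has); (13,7,hask); (17,0,has); (17,14,has); (17,16,has); (18,1,has); (18,14,has); (18,15,has); (19,6,has); (19,15,has); (19,16,has); (20,14,has); (20,15,has); (20,16,has)
step 2: rule r1; match: 0->13, 1->0, 2->1, 3->2; deleted nodes 13; deleted edges (13,0,has); (13,1,has); (13,2,has); (13,7,hask); added nodes 21, 22, 23, 24, 25, 26, 27; added edges (24,0,has); (24,21,has); (24,23,has); (25,1,has); (25,21,has); (25,22,has); (26,2,has); (26,22,has); (26,23,has); (27,21,has); (27,22,has); (27,23,has); result: nodes: 0:pt, 1:pt, 2:pt, 4:pt, 5:pt, 6:pt, 7:pt, 14:pt, 15:pt, 16:pt, 17:F, 18:F, 19:F, 20:F, 21:pt, 22:pt, 23:pt, 24:F, 25:F, 26:F, 27:F edges: (17,0,has); (17,14,has); (17,16,has); (18,1,has); (18,14,has); (18,15,has); (19,6,has); (19,15,has); (19,16,has); (20,14,has); (20,15,has); (20,16,has); (24,0,has); (24,21,has); (24,23,has); (25,1,has); (25,21,has); (25,22,has); (26,2,has); (26,22,has); (26,23,has); (27,21,has); (27,22,has); (27,23,has)
final:
nodes: 0:pt, 1:pt, 2:pt, 4:pt, 5:pt, 6:pt, 7:pt, 14:pt, 15:pt, 16:pt, 17:F, 18:F, 19:F, 20:F, 21:pt, 22:pt, 23:pt, 24:F, 25:F, 26:F, 27:F
edges: (17,0,has); (17,14,has); (17,16,has); (18,1,has); (18,14,has); (18,15,has); (19,6,has); (19,15,has); (19,16,has); (20,14,has); (20,15,has); (20,16,has); (24,0,has); (24,21,has); (24,23,has); (25,1,has); (25,21,has); (25,22,has); (26,2,has); (26,22,has); (26,23,has); (27,21,has); (27,22,has); (27,23,has)


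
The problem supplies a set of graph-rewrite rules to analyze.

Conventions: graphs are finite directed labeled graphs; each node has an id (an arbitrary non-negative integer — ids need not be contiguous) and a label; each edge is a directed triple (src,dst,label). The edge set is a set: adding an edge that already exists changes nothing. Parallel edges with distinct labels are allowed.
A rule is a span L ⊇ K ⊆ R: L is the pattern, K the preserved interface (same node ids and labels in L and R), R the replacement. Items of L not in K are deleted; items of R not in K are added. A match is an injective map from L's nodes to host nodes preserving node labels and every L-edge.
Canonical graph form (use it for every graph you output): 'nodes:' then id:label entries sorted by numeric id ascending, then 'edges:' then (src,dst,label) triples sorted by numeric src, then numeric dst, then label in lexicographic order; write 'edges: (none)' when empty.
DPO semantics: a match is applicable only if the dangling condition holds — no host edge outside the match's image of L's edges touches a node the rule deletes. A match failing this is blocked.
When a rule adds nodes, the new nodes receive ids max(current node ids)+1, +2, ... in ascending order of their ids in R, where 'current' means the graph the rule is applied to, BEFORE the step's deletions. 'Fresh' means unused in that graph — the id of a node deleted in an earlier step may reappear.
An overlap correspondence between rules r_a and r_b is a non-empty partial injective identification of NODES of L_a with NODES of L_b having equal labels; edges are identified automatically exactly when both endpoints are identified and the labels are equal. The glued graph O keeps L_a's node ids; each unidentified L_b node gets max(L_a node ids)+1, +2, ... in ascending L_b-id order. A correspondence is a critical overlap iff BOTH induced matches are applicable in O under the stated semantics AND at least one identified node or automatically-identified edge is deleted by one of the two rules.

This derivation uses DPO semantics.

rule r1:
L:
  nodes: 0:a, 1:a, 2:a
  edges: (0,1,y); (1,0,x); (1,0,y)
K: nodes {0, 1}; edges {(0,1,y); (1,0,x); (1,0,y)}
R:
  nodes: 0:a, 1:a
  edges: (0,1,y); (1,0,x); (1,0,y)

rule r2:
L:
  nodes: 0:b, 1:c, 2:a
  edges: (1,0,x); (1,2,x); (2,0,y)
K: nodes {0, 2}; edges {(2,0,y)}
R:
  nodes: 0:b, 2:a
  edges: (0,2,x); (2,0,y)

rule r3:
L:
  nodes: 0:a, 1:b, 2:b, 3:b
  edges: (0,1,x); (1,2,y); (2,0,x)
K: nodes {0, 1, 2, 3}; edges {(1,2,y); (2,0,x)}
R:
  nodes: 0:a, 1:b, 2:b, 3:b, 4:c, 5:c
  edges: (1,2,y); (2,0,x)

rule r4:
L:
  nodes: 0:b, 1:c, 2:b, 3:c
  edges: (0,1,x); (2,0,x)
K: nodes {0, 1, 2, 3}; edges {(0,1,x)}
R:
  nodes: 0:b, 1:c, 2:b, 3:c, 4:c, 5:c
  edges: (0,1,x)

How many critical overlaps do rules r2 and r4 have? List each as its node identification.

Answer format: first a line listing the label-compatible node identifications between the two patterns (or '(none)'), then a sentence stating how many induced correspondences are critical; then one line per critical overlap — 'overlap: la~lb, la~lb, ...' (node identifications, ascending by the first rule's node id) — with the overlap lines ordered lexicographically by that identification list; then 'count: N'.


label-compatible node identifications between L(r2) and L(r4): 0~0, 0~2, 1~1, 1~3
3 of the induced correspondences are critical overlaps of r2 and r4.
overlap: 0~0, 1~3
overlap: 0~2, 1~3
overlap: 1~3
count: 3


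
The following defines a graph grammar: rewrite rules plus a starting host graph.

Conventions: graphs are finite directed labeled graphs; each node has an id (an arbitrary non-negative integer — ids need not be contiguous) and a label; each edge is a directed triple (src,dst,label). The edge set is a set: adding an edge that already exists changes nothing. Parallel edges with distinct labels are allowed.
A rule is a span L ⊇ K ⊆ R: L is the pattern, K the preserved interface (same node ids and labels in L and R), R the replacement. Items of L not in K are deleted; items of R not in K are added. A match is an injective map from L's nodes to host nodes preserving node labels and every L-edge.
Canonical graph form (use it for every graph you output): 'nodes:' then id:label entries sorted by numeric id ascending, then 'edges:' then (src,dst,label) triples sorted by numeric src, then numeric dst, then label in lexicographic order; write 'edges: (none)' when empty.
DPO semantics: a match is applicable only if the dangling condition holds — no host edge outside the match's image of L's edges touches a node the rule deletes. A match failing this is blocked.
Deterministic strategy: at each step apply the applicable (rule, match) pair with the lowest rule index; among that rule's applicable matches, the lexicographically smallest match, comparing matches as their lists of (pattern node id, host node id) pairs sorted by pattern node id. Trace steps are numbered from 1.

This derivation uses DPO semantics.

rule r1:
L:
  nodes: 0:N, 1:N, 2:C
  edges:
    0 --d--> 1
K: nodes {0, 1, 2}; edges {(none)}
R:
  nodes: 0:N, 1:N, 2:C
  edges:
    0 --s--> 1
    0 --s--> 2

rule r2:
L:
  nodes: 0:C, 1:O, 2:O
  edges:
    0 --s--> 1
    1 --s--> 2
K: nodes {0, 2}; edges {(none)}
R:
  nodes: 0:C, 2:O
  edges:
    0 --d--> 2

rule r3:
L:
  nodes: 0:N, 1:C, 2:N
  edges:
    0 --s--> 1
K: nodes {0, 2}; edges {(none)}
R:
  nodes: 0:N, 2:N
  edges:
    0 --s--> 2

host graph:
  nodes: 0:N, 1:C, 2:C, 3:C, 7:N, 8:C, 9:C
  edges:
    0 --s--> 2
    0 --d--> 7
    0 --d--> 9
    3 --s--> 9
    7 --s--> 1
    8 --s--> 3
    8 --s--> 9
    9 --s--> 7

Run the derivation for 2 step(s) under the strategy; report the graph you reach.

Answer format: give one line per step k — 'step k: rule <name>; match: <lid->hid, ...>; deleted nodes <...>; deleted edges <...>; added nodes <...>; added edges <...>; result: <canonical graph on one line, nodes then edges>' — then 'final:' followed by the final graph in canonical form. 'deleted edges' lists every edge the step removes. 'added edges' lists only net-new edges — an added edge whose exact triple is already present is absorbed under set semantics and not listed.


step 1: rule r1; match: 0->0, 1->7, 2->1; deleted nodes (none); deleted edges (0,7,d); added nodes (none); added edges (0,1,s); (0,7,s); result: nodes: 0:N, 1:C, 2:C, 3:C, 7:N, 8:C, 9:C edges: (0,1,s); (0,2,s); (0,7,s); (0,9,d); (3,9,s); (7,1,s); (8,3,s); (8,9,s); (9,7,s)
step 2: rule r3; match: 0->0, 1->2, 2->7; deleted nodes 2; deleted edges (0,2,s); added nodes (none); added edges (none); result: nodes: 0:N, 1:C, 3:C, 7:N, 8:C, 9:C edges: (0,1,s); (0,7,s); (0,9,d); (3,9,s); (7,1,s); (8,3,s); (8,9,s); (9,7,s)
final:
nodes: 0:N, 1:C, 3:C, 7:N, 8:C, 9:C
edges: (0,1,s); (0,7,s); (0,9,d); (3,9,s); (7,1,s); (8,3,s); (8,9,s); (9,7,s)
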